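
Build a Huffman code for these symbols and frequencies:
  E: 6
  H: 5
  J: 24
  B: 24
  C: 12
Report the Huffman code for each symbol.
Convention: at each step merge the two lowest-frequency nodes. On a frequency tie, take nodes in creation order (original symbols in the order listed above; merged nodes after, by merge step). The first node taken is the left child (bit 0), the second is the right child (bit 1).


Huffman tree construction:
Step 1: Merge H(5) + E(6) = 11
Step 2: Merge (H+E)(11) + C(12) = 23
Step 3: Merge ((H+E)+C)(23) + J(24) = 47
Step 4: Merge B(24) + (((H+E)+C)+J)(47) = 71
Read each symbol's code off the tree from the root (left child = 0, right child = 1).

Codes:
  E: 1001 (length 4)
  H: 1000 (length 4)
  J: 11 (length 2)
  B: 0 (length 1)
  C: 101 (length 3)
Average code length: 152/71 = 2.1408 bits/symbol


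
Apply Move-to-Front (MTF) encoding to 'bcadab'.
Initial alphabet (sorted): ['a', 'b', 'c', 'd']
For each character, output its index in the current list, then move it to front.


MTF encoding:
'b': index 1 in ['a', 'b', 'c', 'd'] -> ['b', 'a', 'c', 'd']
'c': index 2 in ['b', 'a', 'c', 'd'] -> ['c', 'b', 'a', 'd']
'a': index 2 in ['c', 'b', 'a', 'd'] -> ['a', 'c', 'b', 'd']
'd': index 3 in ['a', 'c', 'b', 'd'] -> ['d', 'a', 'c', 'b']
'a': index 1 in ['d', 'a', 'c', 'b'] -> ['a', 'd', 'c', 'b']
'b': index 3 in ['a', 'd', 'c', 'b'] -> ['b', 'a', 'd', 'c']


Output: [1, 2, 2, 3, 1, 3]


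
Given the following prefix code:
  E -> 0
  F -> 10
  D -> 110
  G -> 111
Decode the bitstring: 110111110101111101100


Decoding step by step:
Bits 110 -> D
Bits 111 -> G
Bits 110 -> D
Bits 10 -> F
Bits 111 -> G
Bits 110 -> D
Bits 110 -> D
Bits 0 -> E


Decoded message: DGDFGDDE


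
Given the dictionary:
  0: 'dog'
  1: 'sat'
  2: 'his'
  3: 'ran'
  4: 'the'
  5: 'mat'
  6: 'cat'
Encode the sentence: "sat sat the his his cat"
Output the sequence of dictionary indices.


Look up each word in the dictionary:
  'sat' -> 1
  'sat' -> 1
  'the' -> 4
  'his' -> 2
  'his' -> 2
  'cat' -> 6

Encoded: [1, 1, 4, 2, 2, 6]


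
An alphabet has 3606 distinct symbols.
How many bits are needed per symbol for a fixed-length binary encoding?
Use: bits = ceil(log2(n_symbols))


log2(3606) = 11.8162
Bracket: 2^11 = 2048 < 3606 <= 2^12 = 4096
So ceil(log2(3606)) = 12

bits = ceil(log2(3606)) = ceil(11.8162) = 12 bits


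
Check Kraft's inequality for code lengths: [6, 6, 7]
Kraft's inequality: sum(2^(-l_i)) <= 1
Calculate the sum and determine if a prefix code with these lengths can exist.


Sum = 2^(-6) + 2^(-6) + 2^(-7)
    = 0.015625 + 0.015625 + 0.0078125
    = 5/128 = 0.0390625
Since 0.0390625 <= 1, Kraft's inequality IS satisfied.
A prefix code with these lengths CAN exist.

Kraft sum = 0.0390625. Satisfied.


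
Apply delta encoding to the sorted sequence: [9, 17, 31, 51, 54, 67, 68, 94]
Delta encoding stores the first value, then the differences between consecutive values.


First value: 9
Deltas:
  17 - 9 = 8
  31 - 17 = 14
  51 - 31 = 20
  54 - 51 = 3
  67 - 54 = 13
  68 - 67 = 1
  94 - 68 = 26


Delta encoded: [9, 8, 14, 20, 3, 13, 1, 26]


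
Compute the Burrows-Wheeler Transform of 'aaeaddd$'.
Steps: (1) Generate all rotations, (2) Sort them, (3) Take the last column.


Rotations (sorted):
  0: $aaeaddd -> last char: d
  1: aaeaddd$ -> last char: $
  2: addd$aae -> last char: e
  3: aeaddd$a -> last char: a
  4: d$aaeadd -> last char: d
  5: dd$aaead -> last char: d
  6: ddd$aaea -> last char: a
  7: eaddd$aa -> last char: a


BWT = d$eaddaa


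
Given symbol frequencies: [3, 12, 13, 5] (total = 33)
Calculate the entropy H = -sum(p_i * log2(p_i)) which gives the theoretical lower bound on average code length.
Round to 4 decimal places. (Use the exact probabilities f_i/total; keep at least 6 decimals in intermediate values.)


Per-symbol terms -p_i * log2(p_i) with p_i = f_i/33:
  p = 3/33 = 0.090909: log2(p) = -3.459432, -p*log2(p) = 0.314494
  p = 12/33 = 0.363636: log2(p) = -1.459432, -p*log2(p) = 0.530702
  p = 13/33 = 0.393939: log2(p) = -1.343954, -p*log2(p) = 0.529437
  p = 5/33 = 0.151515: log2(p) = -2.722466, -p*log2(p) = 0.412495
H = 0.314494 + 0.530702 + 0.529437 + 0.412495 = 1.787128

H = 1.7871 bits/symbol


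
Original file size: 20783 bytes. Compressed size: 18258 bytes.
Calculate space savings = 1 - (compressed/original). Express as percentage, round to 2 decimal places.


ratio = compressed/original = 18258/20783 = 0.878506
savings = 1 - ratio = 1 - 0.878506 = 0.121494
as a percentage: 0.121494 * 100 = 12.15%

Space savings = 1 - 18258/20783 = 12.15%


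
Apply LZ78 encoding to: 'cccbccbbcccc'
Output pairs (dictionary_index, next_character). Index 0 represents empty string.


LZ78 encoding steps:
Dictionary: {0: ''}
Step 1: w='' (idx 0), next='c' -> output (0, 'c'), add 'c' as idx 1
Step 2: w='c' (idx 1), next='c' -> output (1, 'c'), add 'cc' as idx 2
Step 3: w='' (idx 0), next='b' -> output (0, 'b'), add 'b' as idx 3
Step 4: w='cc' (idx 2), next='b' -> output (2, 'b'), add 'ccb' as idx 4
Step 5: w='b' (idx 3), next='c' -> output (3, 'c'), add 'bc' as idx 5
Step 6: w='cc' (idx 2), next='c' -> output (2, 'c'), add 'ccc' as idx 6


Encoded: [(0, 'c'), (1, 'c'), (0, 'b'), (2, 'b'), (3, 'c'), (2, 'c')]


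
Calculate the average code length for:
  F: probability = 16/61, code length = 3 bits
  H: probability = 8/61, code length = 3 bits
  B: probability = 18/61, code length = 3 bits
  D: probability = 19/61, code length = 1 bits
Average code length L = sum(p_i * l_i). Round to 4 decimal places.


Weighted contributions p_i * l_i:
  F: (16/61) * 3 = 48/61
  H: (8/61) * 3 = 24/61
  B: (18/61) * 3 = 54/61
  D: (19/61) * 1 = 19/61
Sum = (48 + 24 + 54 + 19)/61 = 145/61

L = 145/61 = 2.3770 bits/symbol


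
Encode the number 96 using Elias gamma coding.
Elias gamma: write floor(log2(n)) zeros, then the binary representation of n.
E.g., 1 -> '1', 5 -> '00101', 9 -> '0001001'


num_bits = floor(log2(96)) + 1 = 7
leading_zeros = num_bits - 1 = 6
binary(96) = 1100000

Elias gamma(96) = '000000' + '1100000' = 0000001100000 (13 bits)


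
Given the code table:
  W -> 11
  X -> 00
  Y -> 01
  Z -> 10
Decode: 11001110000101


Decoding:
11 -> W
00 -> X
11 -> W
10 -> Z
00 -> X
01 -> Y
01 -> Y


Result: WXWZXYY


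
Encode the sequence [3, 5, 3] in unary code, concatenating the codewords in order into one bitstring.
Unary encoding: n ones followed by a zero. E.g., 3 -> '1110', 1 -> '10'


Encode each number as n ones followed by a terminating 0:
  3 -> 1110 (4 bits)
  5 -> 111110 (6 bits)
  3 -> 1110 (4 bits)
Total length = 4 + 6 + 4 = 14 bits.

Unary([3, 5, 3]) = 11101111101110 (14 bits)


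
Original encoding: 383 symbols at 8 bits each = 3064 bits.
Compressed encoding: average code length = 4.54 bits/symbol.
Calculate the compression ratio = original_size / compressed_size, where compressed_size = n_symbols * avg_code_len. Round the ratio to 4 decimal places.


original_size = n_symbols * orig_bits = 383 * 8 = 3064 bits
compressed_size = n_symbols * avg_code_len = 383 * 4.54 = 1738.82 bits
ratio = original_size / compressed_size = 3064 / 1738.82 = 1.7621

Compression ratio = 1.7621


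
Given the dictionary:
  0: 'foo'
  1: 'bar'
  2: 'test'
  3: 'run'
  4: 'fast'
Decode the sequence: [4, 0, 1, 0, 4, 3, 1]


Look up each index in the dictionary:
  4 -> 'fast'
  0 -> 'foo'
  1 -> 'bar'
  0 -> 'foo'
  4 -> 'fast'
  3 -> 'run'
  1 -> 'bar'

Decoded: "fast foo bar foo fast run bar"


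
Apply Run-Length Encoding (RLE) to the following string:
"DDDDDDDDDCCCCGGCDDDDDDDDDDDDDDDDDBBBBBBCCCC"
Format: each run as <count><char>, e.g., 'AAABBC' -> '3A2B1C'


Scanning runs left to right:
  i=0: run of 'D' x 9 -> '9D'
  i=9: run of 'C' x 4 -> '4C'
  i=13: run of 'G' x 2 -> '2G'
  i=15: run of 'C' x 1 -> '1C'
  i=16: run of 'D' x 17 -> '17D'
  i=33: run of 'B' x 6 -> '6B'
  i=39: run of 'C' x 4 -> '4C'

RLE = 9D4C2G1C17D6B4C


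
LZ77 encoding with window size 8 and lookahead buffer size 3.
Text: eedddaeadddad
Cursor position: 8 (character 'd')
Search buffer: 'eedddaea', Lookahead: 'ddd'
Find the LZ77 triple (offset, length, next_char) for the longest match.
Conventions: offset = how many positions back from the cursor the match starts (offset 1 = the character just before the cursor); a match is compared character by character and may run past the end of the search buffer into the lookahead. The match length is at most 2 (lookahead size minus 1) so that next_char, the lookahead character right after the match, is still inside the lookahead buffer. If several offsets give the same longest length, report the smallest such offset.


Try each offset into the search buffer:
  offset=1 (pos 7, char 'a'): match length 0
  offset=2 (pos 6, char 'e'): match length 0
  offset=3 (pos 5, char 'a'): match length 0
  offset=4 (pos 4, char 'd'): match length 1
  offset=5 (pos 3, char 'd'): match length 2
  offset=6 (pos 2, char 'd'): match length 2
  offset=7 (pos 1, char 'e'): match length 0
  offset=8 (pos 0, char 'e'): match length 0
Longest match has length 2, found at offsets 5, 6; take the smallest, offset 5.
next_char = character at position 8 + 2 = 10 -> 'd'

Best match: offset=5, length=2 (matching 'dd' starting at position 3)
LZ77 triple: (5, 2, 'd')


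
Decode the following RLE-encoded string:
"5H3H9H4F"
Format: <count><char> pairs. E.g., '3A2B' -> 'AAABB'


Expanding each <count><char> pair:
  5H -> 'HHHHH'
  3H -> 'HHH'
  9H -> 'HHHHHHHHH'
  4F -> 'FFFF'

Decoded = HHHHHHHHHHHHHHHHHFFFF


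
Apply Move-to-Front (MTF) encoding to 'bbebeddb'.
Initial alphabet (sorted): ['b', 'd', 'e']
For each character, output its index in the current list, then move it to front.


MTF encoding:
'b': index 0 in ['b', 'd', 'e'] -> ['b', 'd', 'e']
'b': index 0 in ['b', 'd', 'e'] -> ['b', 'd', 'e']
'e': index 2 in ['b', 'd', 'e'] -> ['e', 'b', 'd']
'b': index 1 in ['e', 'b', 'd'] -> ['b', 'e', 'd']
'e': index 1 in ['b', 'e', 'd'] -> ['e', 'b', 'd']
'd': index 2 in ['e', 'b', 'd'] -> ['d', 'e', 'b']
'd': index 0 in ['d', 'e', 'b'] -> ['d', 'e', 'b']
'b': index 2 in ['d', 'e', 'b'] -> ['b', 'd', 'e']


Output: [0, 0, 2, 1, 1, 2, 0, 2]


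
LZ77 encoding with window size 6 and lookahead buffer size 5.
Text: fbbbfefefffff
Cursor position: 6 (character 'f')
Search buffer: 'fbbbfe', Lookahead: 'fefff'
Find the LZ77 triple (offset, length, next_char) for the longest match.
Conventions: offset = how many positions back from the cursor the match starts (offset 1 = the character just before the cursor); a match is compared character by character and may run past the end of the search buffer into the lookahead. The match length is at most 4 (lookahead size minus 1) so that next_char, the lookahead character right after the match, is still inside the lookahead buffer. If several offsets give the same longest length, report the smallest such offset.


Try each offset into the search buffer:
  offset=1 (pos 5, char 'e'): match length 0
  offset=2 (pos 4, char 'f'): match length 3
  offset=3 (pos 3, char 'b'): match length 0
  offset=4 (pos 2, char 'b'): match length 0
  offset=5 (pos 1, char 'b'): match length 0
  offset=6 (pos 0, char 'f'): match length 1
Longest match has length 3 at offset 2.
next_char = character at position 6 + 3 = 9 -> 'f'

Best match: offset=2, length=3 (matching 'fef' starting at position 4)
LZ77 triple: (2, 3, 'f')


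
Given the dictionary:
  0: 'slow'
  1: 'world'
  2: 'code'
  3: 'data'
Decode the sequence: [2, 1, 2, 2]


Look up each index in the dictionary:
  2 -> 'code'
  1 -> 'world'
  2 -> 'code'
  2 -> 'code'

Decoded: "code world code code"


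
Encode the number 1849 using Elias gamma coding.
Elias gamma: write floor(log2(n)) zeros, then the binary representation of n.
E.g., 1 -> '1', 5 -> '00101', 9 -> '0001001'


num_bits = floor(log2(1849)) + 1 = 11
leading_zeros = num_bits - 1 = 10
binary(1849) = 11100111001

Elias gamma(1849) = '0000000000' + '11100111001' = 000000000011100111001 (21 bits)


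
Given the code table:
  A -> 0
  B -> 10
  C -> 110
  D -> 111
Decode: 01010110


Decoding:
0 -> A
10 -> B
10 -> B
110 -> C


Result: ABBC


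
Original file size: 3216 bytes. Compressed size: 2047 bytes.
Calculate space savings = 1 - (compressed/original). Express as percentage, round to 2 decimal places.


ratio = compressed/original = 2047/3216 = 0.636505
savings = 1 - ratio = 1 - 0.636505 = 0.363495
as a percentage: 0.363495 * 100 = 36.35%

Space savings = 1 - 2047/3216 = 36.35%


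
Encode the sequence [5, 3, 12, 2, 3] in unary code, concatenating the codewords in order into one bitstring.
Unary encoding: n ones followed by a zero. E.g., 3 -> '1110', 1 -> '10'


Encode each number as n ones followed by a terminating 0:
  5 -> 111110 (6 bits)
  3 -> 1110 (4 bits)
  12 -> 1111111111110 (13 bits)
  2 -> 110 (3 bits)
  3 -> 1110 (4 bits)
Total length = 6 + 4 + 13 + 3 + 4 = 30 bits.

Unary([5, 3, 12, 2, 3]) = 111110111011111111111101101110 (30 bits)


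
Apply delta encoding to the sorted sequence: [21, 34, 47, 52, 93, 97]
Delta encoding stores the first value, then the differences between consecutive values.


First value: 21
Deltas:
  34 - 21 = 13
  47 - 34 = 13
  52 - 47 = 5
  93 - 52 = 41
  97 - 93 = 4


Delta encoded: [21, 13, 13, 5, 41, 4]


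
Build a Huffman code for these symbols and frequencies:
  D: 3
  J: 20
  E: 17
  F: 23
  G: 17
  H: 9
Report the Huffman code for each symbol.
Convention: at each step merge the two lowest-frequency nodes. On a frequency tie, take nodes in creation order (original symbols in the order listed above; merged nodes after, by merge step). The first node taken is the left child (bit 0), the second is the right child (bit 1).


Huffman tree construction:
Step 1: Merge D(3) + H(9) = 12
Step 2: Merge (D+H)(12) + E(17) = 29
Step 3: Merge G(17) + J(20) = 37
Step 4: Merge F(23) + ((D+H)+E)(29) = 52
Step 5: Merge (G+J)(37) + (F+((D+H)+E))(52) = 89
Read each symbol's code off the tree from the root (left child = 0, right child = 1).

Codes:
  D: 1100 (length 4)
  J: 01 (length 2)
  E: 111 (length 3)
  F: 10 (length 2)
  G: 00 (length 2)
  H: 1101 (length 4)
Average code length: 219/89 = 2.4607 bits/symbol


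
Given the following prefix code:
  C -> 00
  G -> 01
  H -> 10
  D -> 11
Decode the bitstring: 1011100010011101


Decoding step by step:
Bits 10 -> H
Bits 11 -> D
Bits 10 -> H
Bits 00 -> C
Bits 10 -> H
Bits 01 -> G
Bits 11 -> D
Bits 01 -> G


Decoded message: HDHCHGDG


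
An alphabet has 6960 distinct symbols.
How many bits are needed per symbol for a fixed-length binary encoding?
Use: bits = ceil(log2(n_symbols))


log2(6960) = 12.7649
Bracket: 2^12 = 4096 < 6960 <= 2^13 = 8192
So ceil(log2(6960)) = 13

bits = ceil(log2(6960)) = ceil(12.7649) = 13 bits


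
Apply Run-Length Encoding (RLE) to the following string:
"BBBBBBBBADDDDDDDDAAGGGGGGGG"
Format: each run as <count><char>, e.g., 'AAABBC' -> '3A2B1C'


Scanning runs left to right:
  i=0: run of 'B' x 8 -> '8B'
  i=8: run of 'A' x 1 -> '1A'
  i=9: run of 'D' x 8 -> '8D'
  i=17: run of 'A' x 2 -> '2A'
  i=19: run of 'G' x 8 -> '8G'

RLE = 8B1A8D2A8G


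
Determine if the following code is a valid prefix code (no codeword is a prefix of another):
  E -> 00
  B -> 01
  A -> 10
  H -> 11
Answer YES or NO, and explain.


Checking each pair (does one codeword prefix another?):
  E='00' vs B='01': no prefix
  E='00' vs A='10': no prefix
  E='00' vs H='11': no prefix
  B='01' vs E='00': no prefix
  B='01' vs A='10': no prefix
  B='01' vs H='11': no prefix
  A='10' vs E='00': no prefix
  A='10' vs B='01': no prefix
  A='10' vs H='11': no prefix
  H='11' vs E='00': no prefix
  H='11' vs B='01': no prefix
  H='11' vs A='10': no prefix
No violation found over all pairs.

YES -- this is a valid prefix code. No codeword is a prefix of any other codeword.


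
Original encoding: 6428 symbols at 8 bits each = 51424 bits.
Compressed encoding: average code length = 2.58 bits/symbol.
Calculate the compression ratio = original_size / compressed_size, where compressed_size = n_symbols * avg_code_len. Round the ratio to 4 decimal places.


original_size = n_symbols * orig_bits = 6428 * 8 = 51424 bits
compressed_size = n_symbols * avg_code_len = 6428 * 2.58 = 16584.24 bits
ratio = original_size / compressed_size = 51424 / 16584.24 = 3.1008

Compression ratio = 3.1008


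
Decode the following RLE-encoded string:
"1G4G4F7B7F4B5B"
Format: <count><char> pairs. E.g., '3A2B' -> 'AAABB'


Expanding each <count><char> pair:
  1G -> 'G'
  4G -> 'GGGG'
  4F -> 'FFFF'
  7B -> 'BBBBBBB'
  7F -> 'FFFFFFF'
  4B -> 'BBBB'
  5B -> 'BBBBB'

Decoded = GGGGGFFFFBBBBBBBFFFFFFFBBBBBBBBB


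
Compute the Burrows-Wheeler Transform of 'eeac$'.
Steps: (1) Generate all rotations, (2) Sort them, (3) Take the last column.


Rotations (sorted):
  0: $eeac -> last char: c
  1: ac$ee -> last char: e
  2: c$eea -> last char: a
  3: eac$e -> last char: e
  4: eeac$ -> last char: $


BWT = ceae$


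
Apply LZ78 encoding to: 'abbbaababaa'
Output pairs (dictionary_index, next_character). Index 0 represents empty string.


LZ78 encoding steps:
Dictionary: {0: ''}
Step 1: w='' (idx 0), next='a' -> output (0, 'a'), add 'a' as idx 1
Step 2: w='' (idx 0), next='b' -> output (0, 'b'), add 'b' as idx 2
Step 3: w='b' (idx 2), next='b' -> output (2, 'b'), add 'bb' as idx 3
Step 4: w='a' (idx 1), next='a' -> output (1, 'a'), add 'aa' as idx 4
Step 5: w='b' (idx 2), next='a' -> output (2, 'a'), add 'ba' as idx 5
Step 6: w='ba' (idx 5), next='a' -> output (5, 'a'), add 'baa' as idx 6


Encoded: [(0, 'a'), (0, 'b'), (2, 'b'), (1, 'a'), (2, 'a'), (5, 'a')]


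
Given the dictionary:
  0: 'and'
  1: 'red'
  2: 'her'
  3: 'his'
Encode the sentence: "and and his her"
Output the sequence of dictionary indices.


Look up each word in the dictionary:
  'and' -> 0
  'and' -> 0
  'his' -> 3
  'her' -> 2

Encoded: [0, 0, 3, 2]


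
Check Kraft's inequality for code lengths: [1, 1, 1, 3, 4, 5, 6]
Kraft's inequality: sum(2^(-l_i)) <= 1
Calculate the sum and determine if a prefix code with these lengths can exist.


Sum = 2^(-1) + 2^(-1) + 2^(-1) + 2^(-3) + 2^(-4) + 2^(-5) + 2^(-6)
    = 0.5 + 0.5 + 0.5 + 0.125 + 0.0625 + 0.03125 + 0.015625
    = 111/64 = 1.734375
Since 1.734375 > 1, Kraft's inequality is NOT satisfied.
A prefix code with these lengths CANNOT exist.

Kraft sum = 1.734375. Not satisfied.


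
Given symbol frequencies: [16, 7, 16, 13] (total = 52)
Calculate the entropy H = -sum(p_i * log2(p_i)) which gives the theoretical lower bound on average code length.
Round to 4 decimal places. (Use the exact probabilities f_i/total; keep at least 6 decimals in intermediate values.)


Per-symbol terms -p_i * log2(p_i) with p_i = f_i/52:
  p = 16/52 = 0.307692: log2(p) = -1.700440, -p*log2(p) = 0.523212
  p = 7/52 = 0.134615: log2(p) = -2.893085, -p*log2(p) = 0.389454
  p = 16/52 = 0.307692: log2(p) = -1.700440, -p*log2(p) = 0.523212
  p = 13/52 = 0.250000: log2(p) = -2.000000, -p*log2(p) = 0.500000
H = 0.523212 + 0.389454 + 0.523212 + 0.500000 = 1.935878

H = 1.9359 bits/symbol


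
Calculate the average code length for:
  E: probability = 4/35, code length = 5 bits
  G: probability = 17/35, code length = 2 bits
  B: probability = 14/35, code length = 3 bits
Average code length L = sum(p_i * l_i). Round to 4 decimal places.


Weighted contributions p_i * l_i:
  E: (4/35) * 5 = 20/35
  G: (17/35) * 2 = 34/35
  B: (14/35) * 3 = 42/35
Sum = (20 + 34 + 42)/35 = 96/35

L = 96/35 = 2.7429 bits/symbol


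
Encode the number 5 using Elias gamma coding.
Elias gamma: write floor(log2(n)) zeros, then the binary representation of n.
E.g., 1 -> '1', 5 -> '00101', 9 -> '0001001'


num_bits = floor(log2(5)) + 1 = 3
leading_zeros = num_bits - 1 = 2
binary(5) = 101

Elias gamma(5) = '00' + '101' = 00101 (5 bits)


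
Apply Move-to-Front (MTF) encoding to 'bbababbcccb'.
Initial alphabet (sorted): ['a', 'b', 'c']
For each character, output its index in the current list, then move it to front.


MTF encoding:
'b': index 1 in ['a', 'b', 'c'] -> ['b', 'a', 'c']
'b': index 0 in ['b', 'a', 'c'] -> ['b', 'a', 'c']
'a': index 1 in ['b', 'a', 'c'] -> ['a', 'b', 'c']
'b': index 1 in ['a', 'b', 'c'] -> ['b', 'a', 'c']
'a': index 1 in ['b', 'a', 'c'] -> ['a', 'b', 'c']
'b': index 1 in ['a', 'b', 'c'] -> ['b', 'a', 'c']
'b': index 0 in ['b', 'a', 'c'] -> ['b', 'a', 'c']
'c': index 2 in ['b', 'a', 'c'] -> ['c', 'b', 'a']
'c': index 0 in ['c', 'b', 'a'] -> ['c', 'b', 'a']
'c': index 0 in ['c', 'b', 'a'] -> ['c', 'b', 'a']
'b': index 1 in ['c', 'b', 'a'] -> ['b', 'c', 'a']


Output: [1, 0, 1, 1, 1, 1, 0, 2, 0, 0, 1]


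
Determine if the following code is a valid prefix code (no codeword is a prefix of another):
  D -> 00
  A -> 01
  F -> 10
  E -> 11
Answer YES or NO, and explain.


Checking each pair (does one codeword prefix another?):
  D='00' vs A='01': no prefix
  D='00' vs F='10': no prefix
  D='00' vs E='11': no prefix
  A='01' vs D='00': no prefix
  A='01' vs F='10': no prefix
  A='01' vs E='11': no prefix
  F='10' vs D='00': no prefix
  F='10' vs A='01': no prefix
  F='10' vs E='11': no prefix
  E='11' vs D='00': no prefix
  E='11' vs A='01': no prefix
  E='11' vs F='10': no prefix
No violation found over all pairs.

YES -- this is a valid prefix code. No codeword is a prefix of any other codeword.


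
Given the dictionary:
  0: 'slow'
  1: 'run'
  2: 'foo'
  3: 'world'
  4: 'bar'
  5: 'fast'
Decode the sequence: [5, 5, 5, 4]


Look up each index in the dictionary:
  5 -> 'fast'
  5 -> 'fast'
  5 -> 'fast'
  4 -> 'bar'

Decoded: "fast fast fast bar"


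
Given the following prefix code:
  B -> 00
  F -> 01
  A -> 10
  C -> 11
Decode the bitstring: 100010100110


Decoding step by step:
Bits 10 -> A
Bits 00 -> B
Bits 10 -> A
Bits 10 -> A
Bits 01 -> F
Bits 10 -> A


Decoded message: ABAAFA


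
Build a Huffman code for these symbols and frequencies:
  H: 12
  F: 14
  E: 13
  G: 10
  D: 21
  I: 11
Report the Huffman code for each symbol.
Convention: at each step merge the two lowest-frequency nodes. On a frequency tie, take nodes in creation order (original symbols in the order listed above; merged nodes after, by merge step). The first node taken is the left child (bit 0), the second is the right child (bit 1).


Huffman tree construction:
Step 1: Merge G(10) + I(11) = 21
Step 2: Merge H(12) + E(13) = 25
Step 3: Merge F(14) + D(21) = 35
Step 4: Merge (G+I)(21) + (H+E)(25) = 46
Step 5: Merge (F+D)(35) + ((G+I)+(H+E))(46) = 81
Read each symbol's code off the tree from the root (left child = 0, right child = 1).

Codes:
  H: 110 (length 3)
  F: 00 (length 2)
  E: 111 (length 3)
  G: 100 (length 3)
  D: 01 (length 2)
  I: 101 (length 3)
Average code length: 208/81 = 2.5679 bits/symbol


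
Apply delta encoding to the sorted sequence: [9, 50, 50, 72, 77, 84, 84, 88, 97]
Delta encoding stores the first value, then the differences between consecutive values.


First value: 9
Deltas:
  50 - 9 = 41
  50 - 50 = 0
  72 - 50 = 22
  77 - 72 = 5
  84 - 77 = 7
  84 - 84 = 0
  88 - 84 = 4
  97 - 88 = 9


Delta encoded: [9, 41, 0, 22, 5, 7, 0, 4, 9]


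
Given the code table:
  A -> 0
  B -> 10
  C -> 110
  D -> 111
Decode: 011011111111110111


Decoding:
0 -> A
110 -> C
111 -> D
111 -> D
111 -> D
10 -> B
111 -> D


Result: ACDDDBD


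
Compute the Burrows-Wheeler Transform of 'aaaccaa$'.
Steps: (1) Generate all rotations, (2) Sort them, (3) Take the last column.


Rotations (sorted):
  0: $aaaccaa -> last char: a
  1: a$aaacca -> last char: a
  2: aa$aaacc -> last char: c
  3: aaaccaa$ -> last char: $
  4: aaccaa$a -> last char: a
  5: accaa$aa -> last char: a
  6: caa$aaac -> last char: c
  7: ccaa$aaa -> last char: a


BWT = aac$aaca


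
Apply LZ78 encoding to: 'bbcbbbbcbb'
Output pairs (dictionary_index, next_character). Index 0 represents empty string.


LZ78 encoding steps:
Dictionary: {0: ''}
Step 1: w='' (idx 0), next='b' -> output (0, 'b'), add 'b' as idx 1
Step 2: w='b' (idx 1), next='c' -> output (1, 'c'), add 'bc' as idx 2
Step 3: w='b' (idx 1), next='b' -> output (1, 'b'), add 'bb' as idx 3
Step 4: w='bb' (idx 3), next='c' -> output (3, 'c'), add 'bbc' as idx 4
Step 5: w='bb' (idx 3), end of input -> output (3, '')


Encoded: [(0, 'b'), (1, 'c'), (1, 'b'), (3, 'c'), (3, '')]


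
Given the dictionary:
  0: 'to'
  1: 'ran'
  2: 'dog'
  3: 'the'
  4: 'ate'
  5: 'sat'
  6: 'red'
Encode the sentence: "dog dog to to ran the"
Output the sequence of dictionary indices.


Look up each word in the dictionary:
  'dog' -> 2
  'dog' -> 2
  'to' -> 0
  'to' -> 0
  'ran' -> 1
  'the' -> 3

Encoded: [2, 2, 0, 0, 1, 3]


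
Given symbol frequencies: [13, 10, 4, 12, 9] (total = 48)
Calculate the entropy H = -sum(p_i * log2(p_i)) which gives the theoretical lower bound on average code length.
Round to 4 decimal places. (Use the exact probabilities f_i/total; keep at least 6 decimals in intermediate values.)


Per-symbol terms -p_i * log2(p_i) with p_i = f_i/48:
  p = 13/48 = 0.270833: log2(p) = -1.884523, -p*log2(p) = 0.510392
  p = 10/48 = 0.208333: log2(p) = -2.263034, -p*log2(p) = 0.471466
  p = 4/48 = 0.083333: log2(p) = -3.584963, -p*log2(p) = 0.298747
  p = 12/48 = 0.250000: log2(p) = -2.000000, -p*log2(p) = 0.500000
  p = 9/48 = 0.187500: log2(p) = -2.415037, -p*log2(p) = 0.452820
H = 0.510392 + 0.471466 + 0.298747 + 0.500000 + 0.452820 = 2.233425

H = 2.2334 bits/symbol


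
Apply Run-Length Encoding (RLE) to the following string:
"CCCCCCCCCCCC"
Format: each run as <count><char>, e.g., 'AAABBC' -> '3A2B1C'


Scanning runs left to right:
  i=0: run of 'C' x 12 -> '12C'

RLE = 12C


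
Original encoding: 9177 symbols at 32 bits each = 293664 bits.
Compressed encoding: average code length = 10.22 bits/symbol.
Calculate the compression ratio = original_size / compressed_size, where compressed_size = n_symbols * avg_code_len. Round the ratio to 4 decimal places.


original_size = n_symbols * orig_bits = 9177 * 32 = 293664 bits
compressed_size = n_symbols * avg_code_len = 9177 * 10.22 = 93788.94 bits
ratio = original_size / compressed_size = 293664 / 93788.94 = 3.1311

Compression ratio = 3.1311


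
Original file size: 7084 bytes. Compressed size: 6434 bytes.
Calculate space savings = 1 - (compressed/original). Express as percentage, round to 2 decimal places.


ratio = compressed/original = 6434/7084 = 0.908244
savings = 1 - ratio = 1 - 0.908244 = 0.091756
as a percentage: 0.091756 * 100 = 9.18%

Space savings = 1 - 6434/7084 = 9.18%


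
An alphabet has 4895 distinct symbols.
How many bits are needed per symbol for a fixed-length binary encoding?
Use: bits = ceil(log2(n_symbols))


log2(4895) = 12.2571
Bracket: 2^12 = 4096 < 4895 <= 2^13 = 8192
So ceil(log2(4895)) = 13

bits = ceil(log2(4895)) = ceil(12.2571) = 13 bits


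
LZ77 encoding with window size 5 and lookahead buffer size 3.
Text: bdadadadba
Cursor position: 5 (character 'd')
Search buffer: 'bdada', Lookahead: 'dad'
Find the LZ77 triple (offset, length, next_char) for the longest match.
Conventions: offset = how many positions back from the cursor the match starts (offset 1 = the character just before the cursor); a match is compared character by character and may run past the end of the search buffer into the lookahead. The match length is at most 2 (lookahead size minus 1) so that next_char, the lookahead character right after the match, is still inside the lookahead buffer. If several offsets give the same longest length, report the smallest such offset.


Try each offset into the search buffer:
  offset=1 (pos 4, char 'a'): match length 0
  offset=2 (pos 3, char 'd'): match length 2
  offset=3 (pos 2, char 'a'): match length 0
  offset=4 (pos 1, char 'd'): match length 2
  offset=5 (pos 0, char 'b'): match length 0
Longest match has length 2, found at offsets 2, 4; take the smallest, offset 2.
next_char = character at position 5 + 2 = 7 -> 'd'

Best match: offset=2, length=2 (matching 'da' starting at position 3)
LZ77 triple: (2, 2, 'd')


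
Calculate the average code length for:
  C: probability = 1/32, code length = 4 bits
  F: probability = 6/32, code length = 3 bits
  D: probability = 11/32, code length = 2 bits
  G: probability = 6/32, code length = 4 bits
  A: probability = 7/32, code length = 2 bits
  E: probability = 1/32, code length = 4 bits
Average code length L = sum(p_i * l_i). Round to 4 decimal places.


Weighted contributions p_i * l_i:
  C: (1/32) * 4 = 4/32
  F: (6/32) * 3 = 18/32
  D: (11/32) * 2 = 22/32
  G: (6/32) * 4 = 24/32
  A: (7/32) * 2 = 14/32
  E: (1/32) * 4 = 4/32
Sum = (4 + 18 + 22 + 24 + 14 + 4)/32 = 86/32

L = 86/32 = 2.6875 bits/symbol


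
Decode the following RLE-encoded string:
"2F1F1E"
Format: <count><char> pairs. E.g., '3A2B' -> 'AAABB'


Expanding each <count><char> pair:
  2F -> 'FF'
  1F -> 'F'
  1E -> 'E'

Decoded = FFFE


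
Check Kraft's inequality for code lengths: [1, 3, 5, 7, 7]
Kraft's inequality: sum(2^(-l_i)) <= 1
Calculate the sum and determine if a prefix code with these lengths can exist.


Sum = 2^(-1) + 2^(-3) + 2^(-5) + 2^(-7) + 2^(-7)
    = 0.5 + 0.125 + 0.03125 + 0.0078125 + 0.0078125
    = 86/128 = 0.671875
Since 0.671875 <= 1, Kraft's inequality IS satisfied.
A prefix code with these lengths CAN exist.

Kraft sum = 0.671875. Satisfied.


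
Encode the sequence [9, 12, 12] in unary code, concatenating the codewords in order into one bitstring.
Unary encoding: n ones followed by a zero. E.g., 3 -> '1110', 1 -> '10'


Encode each number as n ones followed by a terminating 0:
  9 -> 1111111110 (10 bits)
  12 -> 1111111111110 (13 bits)
  12 -> 1111111111110 (13 bits)
Total length = 10 + 13 + 13 = 36 bits.

Unary([9, 12, 12]) = 111111111011111111111101111111111110 (36 bits)


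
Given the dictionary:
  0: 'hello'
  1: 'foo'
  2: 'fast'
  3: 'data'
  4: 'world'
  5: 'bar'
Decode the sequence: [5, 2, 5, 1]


Look up each index in the dictionary:
  5 -> 'bar'
  2 -> 'fast'
  5 -> 'bar'
  1 -> 'foo'

Decoded: "bar fast bar foo"


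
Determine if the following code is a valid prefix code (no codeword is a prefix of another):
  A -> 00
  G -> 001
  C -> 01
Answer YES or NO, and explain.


Checking each pair (does one codeword prefix another?):
  A='00' vs G='001': prefix -- VIOLATION

NO -- this is NOT a valid prefix code. A (00) is a prefix of G (001).


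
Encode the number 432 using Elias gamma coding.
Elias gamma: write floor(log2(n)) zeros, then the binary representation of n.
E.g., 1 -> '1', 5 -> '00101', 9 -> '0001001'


num_bits = floor(log2(432)) + 1 = 9
leading_zeros = num_bits - 1 = 8
binary(432) = 110110000

Elias gamma(432) = '00000000' + '110110000' = 00000000110110000 (17 bits)


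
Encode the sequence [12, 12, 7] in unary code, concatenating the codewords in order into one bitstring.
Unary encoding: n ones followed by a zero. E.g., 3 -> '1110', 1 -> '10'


Encode each number as n ones followed by a terminating 0:
  12 -> 1111111111110 (13 bits)
  12 -> 1111111111110 (13 bits)
  7 -> 11111110 (8 bits)
Total length = 13 + 13 + 8 = 34 bits.

Unary([12, 12, 7]) = 1111111111110111111111111011111110 (34 bits)


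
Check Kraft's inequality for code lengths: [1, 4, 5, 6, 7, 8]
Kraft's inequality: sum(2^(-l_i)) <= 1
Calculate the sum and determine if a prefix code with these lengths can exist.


Sum = 2^(-1) + 2^(-4) + 2^(-5) + 2^(-6) + 2^(-7) + 2^(-8)
    = 0.5 + 0.0625 + 0.03125 + 0.015625 + 0.0078125 + 0.00390625
    = 159/256 = 0.62109375
Since 0.62109375 <= 1, Kraft's inequality IS satisfied.
A prefix code with these lengths CAN exist.

Kraft sum = 0.62109375. Satisfied.


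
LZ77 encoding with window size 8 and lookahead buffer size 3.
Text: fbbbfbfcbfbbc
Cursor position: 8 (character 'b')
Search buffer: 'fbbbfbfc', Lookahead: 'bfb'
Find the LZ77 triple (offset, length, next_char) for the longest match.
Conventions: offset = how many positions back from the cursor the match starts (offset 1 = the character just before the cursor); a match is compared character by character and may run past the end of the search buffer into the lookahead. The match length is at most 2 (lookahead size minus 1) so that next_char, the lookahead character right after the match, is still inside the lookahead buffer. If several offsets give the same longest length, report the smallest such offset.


Try each offset into the search buffer:
  offset=1 (pos 7, char 'c'): match length 0
  offset=2 (pos 6, char 'f'): match length 0
  offset=3 (pos 5, char 'b'): match length 2
  offset=4 (pos 4, char 'f'): match length 0
  offset=5 (pos 3, char 'b'): match length 2
  offset=6 (pos 2, char 'b'): match length 1
  offset=7 (pos 1, char 'b'): match length 1
  offset=8 (pos 0, char 'f'): match length 0
Longest match has length 2, found at offsets 3, 5; take the smallest, offset 3.
next_char = character at position 8 + 2 = 10 -> 'b'

Best match: offset=3, length=2 (matching 'bf' starting at position 5)
LZ77 triple: (3, 2, 'b')


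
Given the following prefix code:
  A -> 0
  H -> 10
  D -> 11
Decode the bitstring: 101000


Decoding step by step:
Bits 10 -> H
Bits 10 -> H
Bits 0 -> A
Bits 0 -> A


Decoded message: HHAA


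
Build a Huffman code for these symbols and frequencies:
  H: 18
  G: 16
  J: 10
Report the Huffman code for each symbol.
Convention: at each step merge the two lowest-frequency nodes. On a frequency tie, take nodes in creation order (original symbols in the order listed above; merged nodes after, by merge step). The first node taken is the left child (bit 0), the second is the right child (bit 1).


Huffman tree construction:
Step 1: Merge J(10) + G(16) = 26
Step 2: Merge H(18) + (J+G)(26) = 44
Read each symbol's code off the tree from the root (left child = 0, right child = 1).

Codes:
  H: 0 (length 1)
  G: 11 (length 2)
  J: 10 (length 2)
Average code length: 70/44 = 1.5909 bits/symbol


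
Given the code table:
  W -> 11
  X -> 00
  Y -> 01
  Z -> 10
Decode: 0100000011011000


Decoding:
01 -> Y
00 -> X
00 -> X
00 -> X
11 -> W
01 -> Y
10 -> Z
00 -> X


Result: YXXXWYZX


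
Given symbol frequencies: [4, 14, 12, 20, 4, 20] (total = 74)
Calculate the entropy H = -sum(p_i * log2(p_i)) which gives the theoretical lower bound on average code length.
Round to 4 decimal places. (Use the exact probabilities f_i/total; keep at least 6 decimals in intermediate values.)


Per-symbol terms -p_i * log2(p_i) with p_i = f_i/74:
  p = 4/74 = 0.054054: log2(p) = -4.209453, -p*log2(p) = 0.227538
  p = 14/74 = 0.189189: log2(p) = -2.402098, -p*log2(p) = 0.454451
  p = 12/74 = 0.162162: log2(p) = -2.624491, -p*log2(p) = 0.425593
  p = 20/74 = 0.270270: log2(p) = -1.887525, -p*log2(p) = 0.510142
  p = 4/74 = 0.054054: log2(p) = -4.209453, -p*log2(p) = 0.227538
  p = 20/74 = 0.270270: log2(p) = -1.887525, -p*log2(p) = 0.510142
H = 0.227538 + 0.454451 + 0.425593 + 0.510142 + 0.227538 + 0.510142 = 2.355404

H = 2.3554 bits/symbol


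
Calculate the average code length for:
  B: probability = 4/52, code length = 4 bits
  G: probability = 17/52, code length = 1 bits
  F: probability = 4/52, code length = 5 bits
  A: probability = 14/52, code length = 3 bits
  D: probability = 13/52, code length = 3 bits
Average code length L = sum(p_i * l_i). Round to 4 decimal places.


Weighted contributions p_i * l_i:
  B: (4/52) * 4 = 16/52
  G: (17/52) * 1 = 17/52
  F: (4/52) * 5 = 20/52
  A: (14/52) * 3 = 42/52
  D: (13/52) * 3 = 39/52
Sum = (16 + 17 + 20 + 42 + 39)/52 = 134/52

L = 134/52 = 2.5769 bits/symbol


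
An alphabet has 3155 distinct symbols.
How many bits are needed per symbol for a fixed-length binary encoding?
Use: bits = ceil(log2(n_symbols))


log2(3155) = 11.6234
Bracket: 2^11 = 2048 < 3155 <= 2^12 = 4096
So ceil(log2(3155)) = 12

bits = ceil(log2(3155)) = ceil(11.6234) = 12 bits


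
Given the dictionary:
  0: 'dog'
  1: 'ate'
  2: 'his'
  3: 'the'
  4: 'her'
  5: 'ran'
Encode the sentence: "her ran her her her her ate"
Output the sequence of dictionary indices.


Look up each word in the dictionary:
  'her' -> 4
  'ran' -> 5
  'her' -> 4
  'her' -> 4
  'her' -> 4
  'her' -> 4
  'ate' -> 1

Encoded: [4, 5, 4, 4, 4, 4, 1]


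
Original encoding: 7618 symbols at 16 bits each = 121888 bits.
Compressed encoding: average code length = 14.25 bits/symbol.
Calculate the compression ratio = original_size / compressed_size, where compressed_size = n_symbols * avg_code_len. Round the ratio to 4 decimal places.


original_size = n_symbols * orig_bits = 7618 * 16 = 121888 bits
compressed_size = n_symbols * avg_code_len = 7618 * 14.25 = 108556.5 bits
ratio = original_size / compressed_size = 121888 / 108556.5 = 1.1228

Compression ratio = 1.1228


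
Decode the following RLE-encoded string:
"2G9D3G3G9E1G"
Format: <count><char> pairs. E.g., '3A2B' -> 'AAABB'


Expanding each <count><char> pair:
  2G -> 'GG'
  9D -> 'DDDDDDDDD'
  3G -> 'GGG'
  3G -> 'GGG'
  9E -> 'EEEEEEEEE'
  1G -> 'G'

Decoded = GGDDDDDDDDDGGGGGGEEEEEEEEEG


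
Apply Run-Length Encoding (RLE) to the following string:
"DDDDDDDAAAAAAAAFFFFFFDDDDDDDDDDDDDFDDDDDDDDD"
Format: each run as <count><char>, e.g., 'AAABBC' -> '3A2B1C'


Scanning runs left to right:
  i=0: run of 'D' x 7 -> '7D'
  i=7: run of 'A' x 8 -> '8A'
  i=15: run of 'F' x 6 -> '6F'
  i=21: run of 'D' x 13 -> '13D'
  i=34: run of 'F' x 1 -> '1F'
  i=35: run of 'D' x 9 -> '9D'

RLE = 7D8A6F13D1F9D


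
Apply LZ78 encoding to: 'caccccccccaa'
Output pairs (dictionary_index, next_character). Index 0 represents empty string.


LZ78 encoding steps:
Dictionary: {0: ''}
Step 1: w='' (idx 0), next='c' -> output (0, 'c'), add 'c' as idx 1
Step 2: w='' (idx 0), next='a' -> output (0, 'a'), add 'a' as idx 2
Step 3: w='c' (idx 1), next='c' -> output (1, 'c'), add 'cc' as idx 3
Step 4: w='cc' (idx 3), next='c' -> output (3, 'c'), add 'ccc' as idx 4
Step 5: w='ccc' (idx 4), next='a' -> output (4, 'a'), add 'ccca' as idx 5
Step 6: w='a' (idx 2), end of input -> output (2, '')


Encoded: [(0, 'c'), (0, 'a'), (1, 'c'), (3, 'c'), (4, 'a'), (2, '')]


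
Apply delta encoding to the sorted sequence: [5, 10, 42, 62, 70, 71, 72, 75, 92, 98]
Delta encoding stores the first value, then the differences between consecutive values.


First value: 5
Deltas:
  10 - 5 = 5
  42 - 10 = 32
  62 - 42 = 20
  70 - 62 = 8
  71 - 70 = 1
  72 - 71 = 1
  75 - 72 = 3
  92 - 75 = 17
  98 - 92 = 6


Delta encoded: [5, 5, 32, 20, 8, 1, 1, 3, 17, 6]


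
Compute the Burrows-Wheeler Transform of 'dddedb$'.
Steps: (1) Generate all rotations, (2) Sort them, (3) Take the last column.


Rotations (sorted):
  0: $dddedb -> last char: b
  1: b$ddded -> last char: d
  2: db$ddde -> last char: e
  3: dddedb$ -> last char: $
  4: ddedb$d -> last char: d
  5: dedb$dd -> last char: d
  6: edb$ddd -> last char: d


BWT = bde$ddd


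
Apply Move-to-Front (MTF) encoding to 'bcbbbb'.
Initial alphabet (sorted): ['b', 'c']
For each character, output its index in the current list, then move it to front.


MTF encoding:
'b': index 0 in ['b', 'c'] -> ['b', 'c']
'c': index 1 in ['b', 'c'] -> ['c', 'b']
'b': index 1 in ['c', 'b'] -> ['b', 'c']
'b': index 0 in ['b', 'c'] -> ['b', 'c']
'b': index 0 in ['b', 'c'] -> ['b', 'c']
'b': index 0 in ['b', 'c'] -> ['b', 'c']


Output: [0, 1, 1, 0, 0, 0]


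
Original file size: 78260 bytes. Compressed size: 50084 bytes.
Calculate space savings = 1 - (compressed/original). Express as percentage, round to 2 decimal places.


ratio = compressed/original = 50084/78260 = 0.639969
savings = 1 - ratio = 1 - 0.639969 = 0.360031
as a percentage: 0.360031 * 100 = 36.0%

Space savings = 1 - 50084/78260 = 36.0%


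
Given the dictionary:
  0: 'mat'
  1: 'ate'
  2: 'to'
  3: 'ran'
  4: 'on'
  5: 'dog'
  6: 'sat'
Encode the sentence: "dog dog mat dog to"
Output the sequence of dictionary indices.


Look up each word in the dictionary:
  'dog' -> 5
  'dog' -> 5
  'mat' -> 0
  'dog' -> 5
  'to' -> 2

Encoded: [5, 5, 0, 5, 2]


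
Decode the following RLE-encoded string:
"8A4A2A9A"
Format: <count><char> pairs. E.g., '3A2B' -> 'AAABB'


Expanding each <count><char> pair:
  8A -> 'AAAAAAAA'
  4A -> 'AAAA'
  2A -> 'AA'
  9A -> 'AAAAAAAAA'

Decoded = AAAAAAAAAAAAAAAAAAAAAAA
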